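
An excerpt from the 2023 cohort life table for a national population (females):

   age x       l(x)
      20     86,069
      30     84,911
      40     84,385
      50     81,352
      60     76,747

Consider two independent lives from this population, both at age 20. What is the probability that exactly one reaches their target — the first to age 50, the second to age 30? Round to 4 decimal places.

p₁ = l(50)/l(20) = 81,352/86,069 = 0.945195; p₂ = l(30)/l(20) = 84,911/86,069 = 0.986546.
P(exactly one) = p₁(1−p₂) + (1−p₁)p₂ = 0.012717 + 0.054068 = 0.066784.

0.0668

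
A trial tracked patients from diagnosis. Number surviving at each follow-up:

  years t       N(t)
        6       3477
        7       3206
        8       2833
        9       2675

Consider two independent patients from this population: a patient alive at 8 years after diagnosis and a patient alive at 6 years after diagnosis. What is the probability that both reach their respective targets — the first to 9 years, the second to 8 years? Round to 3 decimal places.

p₁ = N(9)/N(8) = 2675/2833 = 0.944229; p₂ = N(8)/N(6) = 2833/3477 = 0.814783.
P(both) = p₁ × p₂ = 0.944229 × 0.814783 = 0.769342.

0.769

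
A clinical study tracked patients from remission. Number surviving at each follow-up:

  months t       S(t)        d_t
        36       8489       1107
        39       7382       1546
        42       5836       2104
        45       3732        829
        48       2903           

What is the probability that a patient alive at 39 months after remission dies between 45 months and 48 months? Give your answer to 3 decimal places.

This is the probability of reaching 45 but not 48, conditional on being alive at 39: (S(45) − S(48)) / S(39).
= (3732 − 2903) / 7382 = 829 / 7382 = 0.112300.

0.112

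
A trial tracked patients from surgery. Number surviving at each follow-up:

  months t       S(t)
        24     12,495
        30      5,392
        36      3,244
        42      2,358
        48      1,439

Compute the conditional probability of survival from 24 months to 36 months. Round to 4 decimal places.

The conditional survival probability is S(36)/S(24) = 3,244/12,495 = 0.259624.

0.2596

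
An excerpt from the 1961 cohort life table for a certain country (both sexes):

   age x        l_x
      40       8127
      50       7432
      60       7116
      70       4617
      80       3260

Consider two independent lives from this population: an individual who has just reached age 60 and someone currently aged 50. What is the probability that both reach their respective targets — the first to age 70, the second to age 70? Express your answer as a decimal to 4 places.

0.4031

p₁ = l_70/l_60 = 4617/7116 = 0.648820; p₂ = l_70/l_50 = 4617/7432 = 0.621233.
P(both) = p₁ × p₂ = 0.648820 × 0.621233 = 0.403068.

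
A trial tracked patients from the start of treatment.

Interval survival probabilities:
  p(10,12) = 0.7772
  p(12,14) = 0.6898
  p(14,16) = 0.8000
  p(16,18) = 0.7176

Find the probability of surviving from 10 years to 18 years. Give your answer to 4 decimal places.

P(survive 10→18) = 0.7772 × 0.6898 × 0.8000 × 0.7176.
= 0.307771.

0.3078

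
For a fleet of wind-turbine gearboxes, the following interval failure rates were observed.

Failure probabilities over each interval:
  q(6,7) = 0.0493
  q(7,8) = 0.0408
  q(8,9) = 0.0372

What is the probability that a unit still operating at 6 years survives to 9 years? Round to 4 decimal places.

0.8780

The overall survival probability is (1 − 0.0493) × (1 − 0.0408) × (1 − 0.0372).
= 0.9507 × 0.9592 × 0.9628 = 0.877988.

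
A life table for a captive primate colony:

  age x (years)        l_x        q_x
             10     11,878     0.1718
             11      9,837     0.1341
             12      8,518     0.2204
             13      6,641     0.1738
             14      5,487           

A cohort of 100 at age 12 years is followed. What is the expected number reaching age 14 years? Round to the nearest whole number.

The relevant probability is 5,487/8,518 = 0.644165.
Expected number = 100 × 0.644165 = 64.

64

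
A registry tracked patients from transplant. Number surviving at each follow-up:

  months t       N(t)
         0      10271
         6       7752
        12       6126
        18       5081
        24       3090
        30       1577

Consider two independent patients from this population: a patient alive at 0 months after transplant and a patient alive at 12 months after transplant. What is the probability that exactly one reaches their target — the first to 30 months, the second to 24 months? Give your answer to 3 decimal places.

0.503

p₁ = N(30)/N(0) = 1577/10271 = 0.153539; p₂ = N(24)/N(12) = 3090/6126 = 0.504407.
P(exactly one) = p₁(1−p₂) + (1−p₁)p₂ = 0.076093 + 0.426961 = 0.503054.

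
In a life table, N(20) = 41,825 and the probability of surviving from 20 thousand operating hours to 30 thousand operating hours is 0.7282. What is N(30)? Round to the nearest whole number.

N(30) = N(20) × p = 41,825 × 0.7282 = 30457.

30457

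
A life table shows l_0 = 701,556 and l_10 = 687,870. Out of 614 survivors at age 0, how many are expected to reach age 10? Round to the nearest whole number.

The relevant probability is 687,870/701,556 = 0.980492.
Expected number = 614 × 0.980492 = 602.

602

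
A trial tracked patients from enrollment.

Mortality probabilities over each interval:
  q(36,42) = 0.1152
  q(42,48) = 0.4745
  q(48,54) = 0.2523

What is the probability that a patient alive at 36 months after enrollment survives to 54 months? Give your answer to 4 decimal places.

0.3477

Survival from 36 to 54 is the product of surviving each interval: (1 − 0.1152) × (1 − 0.4745) × (1 − 0.2523).
= 0.8848 × 0.5255 × 0.7477 = 0.347652.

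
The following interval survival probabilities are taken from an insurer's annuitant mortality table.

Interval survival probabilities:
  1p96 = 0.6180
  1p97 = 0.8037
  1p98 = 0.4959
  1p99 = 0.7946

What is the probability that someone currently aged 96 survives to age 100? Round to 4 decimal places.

0.1957

Survival from 96 to 100 is the product of surviving each interval: 0.6180 × 0.8037 × 0.4959 × 0.7946.
= 0.195715.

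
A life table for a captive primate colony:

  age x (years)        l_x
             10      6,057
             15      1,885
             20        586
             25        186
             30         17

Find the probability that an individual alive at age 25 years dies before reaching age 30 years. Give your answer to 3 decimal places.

P(die before 30 | alive at 25) = 1 − l_30/l_25 = 1 − 17/186 = (169)/186 = 0.908602.

0.909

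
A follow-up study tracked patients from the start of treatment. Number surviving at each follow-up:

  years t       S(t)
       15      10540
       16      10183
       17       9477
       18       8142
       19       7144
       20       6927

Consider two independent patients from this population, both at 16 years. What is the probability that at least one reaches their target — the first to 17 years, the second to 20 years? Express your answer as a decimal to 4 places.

p₁ = S(17)/S(16) = 9477/10183 = 0.930669; p₂ = S(20)/S(16) = 6927/10183 = 0.680251.
P(at least one) = 1 − (1−p₁)(1−p₂) = 1 − 0.069331 × 0.319749 = 0.977831.

0.9778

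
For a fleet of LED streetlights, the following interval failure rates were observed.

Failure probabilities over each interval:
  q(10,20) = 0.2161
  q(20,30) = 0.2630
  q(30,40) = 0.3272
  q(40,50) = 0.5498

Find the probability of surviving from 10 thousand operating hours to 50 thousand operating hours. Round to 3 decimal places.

The overall survival probability is (1 − 0.2161) × (1 − 0.2630) × (1 − 0.3272) × (1 − 0.5498).
= 0.7839 × 0.7370 × 0.6728 × 0.4502 = 0.174993.

0.175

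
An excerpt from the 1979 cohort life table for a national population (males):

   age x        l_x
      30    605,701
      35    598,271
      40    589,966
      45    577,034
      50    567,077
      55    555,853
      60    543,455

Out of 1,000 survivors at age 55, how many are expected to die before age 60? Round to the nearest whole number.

The relevant probability is 1 − 543,455/555,853 = 0.022304.
Expected number = 1,000 × 0.022304 = 22.

22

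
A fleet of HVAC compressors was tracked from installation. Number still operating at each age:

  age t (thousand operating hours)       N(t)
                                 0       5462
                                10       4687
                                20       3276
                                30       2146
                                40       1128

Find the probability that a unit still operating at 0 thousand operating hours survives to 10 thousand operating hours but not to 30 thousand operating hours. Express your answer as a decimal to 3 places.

This is the probability of reaching 10 but not 30, conditional on being operational at 0: (N(10) − N(30)) / N(0).
= (4687 − 2146) / 5462 = 2541 / 5462 = 0.465214.

0.465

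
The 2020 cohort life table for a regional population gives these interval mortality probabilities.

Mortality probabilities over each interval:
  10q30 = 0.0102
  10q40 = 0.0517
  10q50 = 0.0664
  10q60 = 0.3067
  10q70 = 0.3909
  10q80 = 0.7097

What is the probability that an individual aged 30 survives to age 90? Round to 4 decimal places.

0.1074

60p30 = (1 − 0.0102) × (1 − 0.0517) × (1 − 0.0664) × (1 − 0.3067) × (1 − 0.3909) × (1 − 0.7097).
= 0.9898 × 0.9483 × 0.9336 × 0.6933 × 0.6091 × 0.2903 = 0.107426.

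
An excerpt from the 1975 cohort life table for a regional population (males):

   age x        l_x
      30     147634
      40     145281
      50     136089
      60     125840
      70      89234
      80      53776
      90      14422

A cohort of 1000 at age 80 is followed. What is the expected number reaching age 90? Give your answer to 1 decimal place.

The relevant probability is 14422/53776 = 0.268187.
Expected number = 1000 × 0.268187 = 268.2.

268.2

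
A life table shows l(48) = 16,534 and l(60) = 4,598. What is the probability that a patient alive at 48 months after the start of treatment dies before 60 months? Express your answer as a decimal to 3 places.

P(die before 60 | alive at 48) = 1 − l(60)/l(48) = 1 − 4,598/16,534 = (11,936)/16,534 = 0.721906.

0.722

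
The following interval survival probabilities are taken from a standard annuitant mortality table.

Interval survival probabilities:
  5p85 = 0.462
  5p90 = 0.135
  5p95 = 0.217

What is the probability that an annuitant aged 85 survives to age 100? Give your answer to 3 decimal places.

0.014

15p85 = 0.462 × 0.135 × 0.217.
= 0.013534.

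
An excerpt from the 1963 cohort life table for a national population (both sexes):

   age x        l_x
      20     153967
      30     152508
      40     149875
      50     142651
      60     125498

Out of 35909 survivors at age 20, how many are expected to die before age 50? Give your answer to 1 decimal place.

2639.2

The relevant probability is 1 − 142651/153967 = 0.073496.
Expected number = 35909 × 0.073496 = 2639.2.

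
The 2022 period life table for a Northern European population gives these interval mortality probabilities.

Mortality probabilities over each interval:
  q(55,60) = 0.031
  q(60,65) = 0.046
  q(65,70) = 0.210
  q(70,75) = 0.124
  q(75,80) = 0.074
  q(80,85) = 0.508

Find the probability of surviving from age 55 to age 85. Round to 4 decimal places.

0.2915

Chaining the interval survival probabilities: (1 − 0.031) × (1 − 0.046) × (1 − 0.210) × (1 − 0.124) × (1 − 0.074) × (1 − 0.508).
= 0.969 × 0.954 × 0.790 × 0.876 × 0.926 × 0.492 = 0.291460.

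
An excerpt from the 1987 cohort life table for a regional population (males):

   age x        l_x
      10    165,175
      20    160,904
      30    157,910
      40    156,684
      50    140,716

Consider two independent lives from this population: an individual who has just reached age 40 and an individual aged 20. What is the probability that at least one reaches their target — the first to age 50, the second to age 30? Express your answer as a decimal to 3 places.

0.998

p₁ = l_50/l_40 = 140,716/156,684 = 0.898088; p₂ = l_30/l_20 = 157,910/160,904 = 0.981393.
P(at least one) = 1 − (1−p₁)(1−p₂) = 1 − 0.101912 × 0.018607 = 0.998104.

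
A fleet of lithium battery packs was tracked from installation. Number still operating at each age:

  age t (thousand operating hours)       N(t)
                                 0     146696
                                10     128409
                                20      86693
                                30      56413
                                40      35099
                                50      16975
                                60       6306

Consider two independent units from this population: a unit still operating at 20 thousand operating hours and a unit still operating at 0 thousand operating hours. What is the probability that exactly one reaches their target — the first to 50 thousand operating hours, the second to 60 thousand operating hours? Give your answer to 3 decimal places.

0.222

p₁ = N(50)/N(20) = 16975/86693 = 0.195806; p₂ = N(60)/N(0) = 6306/146696 = 0.042987.
P(exactly one) = p₁(1−p₂) + (1−p₁)p₂ = 0.187389 + 0.034570 = 0.221959.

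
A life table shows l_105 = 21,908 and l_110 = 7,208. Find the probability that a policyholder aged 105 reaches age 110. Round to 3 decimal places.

We want 5p105 = l_110/l_105.
The conditional survival probability is l_110/l_105 = 7,208/21,908 = 0.329012.

0.329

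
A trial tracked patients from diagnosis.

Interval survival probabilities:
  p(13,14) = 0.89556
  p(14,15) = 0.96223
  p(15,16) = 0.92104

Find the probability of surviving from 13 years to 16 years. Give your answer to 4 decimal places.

Chaining the interval survival probabilities: 0.89556 × 0.96223 × 0.92104.
= 0.793692.

0.7937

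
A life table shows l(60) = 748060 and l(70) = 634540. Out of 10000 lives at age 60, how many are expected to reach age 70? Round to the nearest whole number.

The relevant probability is 634540/748060 = 0.848247.
Expected number = 10000 × 0.848247 = 8482.

8482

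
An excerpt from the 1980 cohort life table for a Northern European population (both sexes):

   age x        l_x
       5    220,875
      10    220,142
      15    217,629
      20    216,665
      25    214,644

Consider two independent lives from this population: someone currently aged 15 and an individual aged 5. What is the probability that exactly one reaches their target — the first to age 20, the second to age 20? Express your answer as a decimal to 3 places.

p₁ = l_20/l_15 = 216,665/217,629 = 0.995570; p₂ = l_20/l_5 = 216,665/220,875 = 0.980939.
P(exactly one) = p₁(1−p₂) + (1−p₁)p₂ = 0.018977 + 0.004346 = 0.023322.

0.023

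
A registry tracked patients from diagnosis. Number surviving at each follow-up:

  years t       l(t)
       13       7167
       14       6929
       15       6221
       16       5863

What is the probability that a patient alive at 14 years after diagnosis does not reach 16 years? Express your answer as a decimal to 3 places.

0.154

P(die before 16 | alive at 14) = 1 − l(16)/l(14) = 1 − 5863/6929 = (1066)/6929 = 0.153846.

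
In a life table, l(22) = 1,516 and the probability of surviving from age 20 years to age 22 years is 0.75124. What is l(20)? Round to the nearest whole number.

2018

l(20) = l(22) / p = 1,516 / 0.75124 = 2018.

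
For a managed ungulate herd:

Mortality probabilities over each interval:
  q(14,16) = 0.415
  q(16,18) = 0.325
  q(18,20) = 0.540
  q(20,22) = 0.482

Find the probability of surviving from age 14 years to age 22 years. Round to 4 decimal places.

0.0941

Survival from 14 to 22 is the product of surviving each interval: (1 − 0.415) × (1 − 0.325) × (1 − 0.540) × (1 − 0.482).
= 0.585 × 0.675 × 0.460 × 0.518 = 0.094091.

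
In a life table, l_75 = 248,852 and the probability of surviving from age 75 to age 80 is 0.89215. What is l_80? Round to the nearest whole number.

l_80 = l_75 × p = 248,852 × 0.89215 = 222013.

222013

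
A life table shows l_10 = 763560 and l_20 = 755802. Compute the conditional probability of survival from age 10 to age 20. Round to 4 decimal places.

0.9898

The conditional survival probability is l_20/l_10 = 755802/763560 = 0.989840.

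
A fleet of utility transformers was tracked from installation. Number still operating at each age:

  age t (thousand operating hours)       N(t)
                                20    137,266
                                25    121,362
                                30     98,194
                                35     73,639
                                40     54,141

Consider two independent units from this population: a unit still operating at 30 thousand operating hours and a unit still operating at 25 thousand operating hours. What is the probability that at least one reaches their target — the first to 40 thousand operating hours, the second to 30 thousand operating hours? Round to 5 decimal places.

0.91436

p₁ = N(40)/N(30) = 54,141/98,194 = 0.551368; p₂ = N(30)/N(25) = 98,194/121,362 = 0.809100.
P(at least one) = 1 − (1−p₁)(1−p₂) = 1 − 0.448632 × 0.190900 = 0.914356.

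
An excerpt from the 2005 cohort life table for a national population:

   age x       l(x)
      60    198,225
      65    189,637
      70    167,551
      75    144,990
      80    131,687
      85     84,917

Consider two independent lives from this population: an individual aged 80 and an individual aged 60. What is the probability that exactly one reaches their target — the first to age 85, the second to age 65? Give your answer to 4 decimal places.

0.3677

p₁ = l(85)/l(80) = 84,917/131,687 = 0.644840; p₂ = l(65)/l(60) = 189,637/198,225 = 0.956675.
P(exactly one) = p₁(1−p₂) + (1−p₁)p₂ = 0.027938 + 0.339773 = 0.367710.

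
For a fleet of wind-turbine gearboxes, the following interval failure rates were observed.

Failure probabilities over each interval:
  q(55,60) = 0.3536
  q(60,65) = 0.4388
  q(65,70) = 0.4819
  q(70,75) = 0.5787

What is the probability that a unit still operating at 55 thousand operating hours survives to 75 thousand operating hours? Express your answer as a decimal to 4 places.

0.0792

Chaining the interval survival probabilities: (1 − 0.3536) × (1 − 0.4388) × (1 − 0.4819) × (1 − 0.5787).
= 0.6464 × 0.5612 × 0.5181 × 0.4213 = 0.079182.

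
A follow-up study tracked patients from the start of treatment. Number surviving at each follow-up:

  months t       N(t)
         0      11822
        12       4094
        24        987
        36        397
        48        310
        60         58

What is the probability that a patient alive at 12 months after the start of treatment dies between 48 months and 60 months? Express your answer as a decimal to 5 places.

This is the probability of reaching 48 but not 60, conditional on being alive at 12: (N(48) − N(60)) / N(12).
= (310 − 58) / 4094 = 252 / 4094 = 0.061553.

0.06155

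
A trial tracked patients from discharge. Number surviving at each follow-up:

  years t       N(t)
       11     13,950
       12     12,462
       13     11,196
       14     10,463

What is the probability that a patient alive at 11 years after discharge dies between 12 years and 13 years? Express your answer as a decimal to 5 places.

This is the probability of reaching 12 but not 13, conditional on being alive at 11: (N(12) − N(13)) / N(11).
= (12,462 − 11,196) / 13,950 = 1,266 / 13,950 = 0.090753.

0.09075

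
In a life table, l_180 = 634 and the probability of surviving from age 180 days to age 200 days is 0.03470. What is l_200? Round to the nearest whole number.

22

l_200 = l_180 × p = 634 × 0.03470 = 22.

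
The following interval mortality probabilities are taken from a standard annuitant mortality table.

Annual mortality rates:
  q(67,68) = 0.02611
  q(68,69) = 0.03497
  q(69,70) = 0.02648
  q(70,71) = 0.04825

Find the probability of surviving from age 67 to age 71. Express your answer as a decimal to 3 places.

0.871

The overall survival probability is (1 − 0.02611) × (1 − 0.03497) × (1 − 0.02648) × (1 − 0.04825).
= 0.97389 × 0.96503 × 0.97352 × 0.95175 = 0.870800.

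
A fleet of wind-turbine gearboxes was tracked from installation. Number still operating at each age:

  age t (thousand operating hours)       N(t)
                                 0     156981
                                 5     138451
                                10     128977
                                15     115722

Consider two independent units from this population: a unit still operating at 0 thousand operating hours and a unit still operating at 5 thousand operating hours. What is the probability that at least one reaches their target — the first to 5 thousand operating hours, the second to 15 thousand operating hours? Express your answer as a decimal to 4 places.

p₁ = N(5)/N(0) = 138451/156981 = 0.881960; p₂ = N(15)/N(5) = 115722/138451 = 0.835834.
P(at least one) = 1 − (1−p₁)(1−p₂) = 1 − 0.118040 × 0.164166 = 0.980622.

0.9806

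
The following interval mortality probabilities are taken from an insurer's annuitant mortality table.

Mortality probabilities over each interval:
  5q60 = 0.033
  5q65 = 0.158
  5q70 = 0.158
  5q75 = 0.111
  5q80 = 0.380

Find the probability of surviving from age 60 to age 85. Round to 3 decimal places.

0.378

Survival from 60 to 85 is the product of surviving each interval: (1 − 0.033) × (1 − 0.158) × (1 − 0.158) × (1 − 0.111) × (1 − 0.380).
= 0.967 × 0.842 × 0.842 × 0.889 × 0.620 = 0.377871.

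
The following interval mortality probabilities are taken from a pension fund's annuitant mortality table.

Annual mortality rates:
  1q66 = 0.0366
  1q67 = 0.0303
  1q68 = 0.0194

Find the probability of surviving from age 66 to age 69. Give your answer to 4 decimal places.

The overall survival probability is (1 − 0.0366) × (1 − 0.0303) × (1 − 0.0194).
= 0.9634 × 0.9697 × 0.9806 = 0.916085.

0.9161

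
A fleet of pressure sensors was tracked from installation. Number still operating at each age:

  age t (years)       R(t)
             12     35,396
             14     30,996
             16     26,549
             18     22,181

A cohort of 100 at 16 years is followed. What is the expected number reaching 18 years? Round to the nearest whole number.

The relevant probability is 22,181/26,549 = 0.835474.
Expected number = 100 × 0.835474 = 84.

84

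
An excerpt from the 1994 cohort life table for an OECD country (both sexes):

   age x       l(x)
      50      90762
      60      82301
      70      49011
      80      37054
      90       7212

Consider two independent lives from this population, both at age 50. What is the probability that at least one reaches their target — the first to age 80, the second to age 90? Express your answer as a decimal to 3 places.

0.455

p₁ = l(80)/l(50) = 37054/90762 = 0.408255; p₂ = l(90)/l(50) = 7212/90762 = 0.079461.
P(at least one) = 1 − (1−p₁)(1−p₂) = 1 − 0.591745 × 0.920539 = 0.455276.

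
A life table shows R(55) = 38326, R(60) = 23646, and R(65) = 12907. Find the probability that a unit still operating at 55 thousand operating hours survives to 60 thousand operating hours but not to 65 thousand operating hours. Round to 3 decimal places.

0.280

This is the probability of reaching 60 but not 65, conditional on being operational at 55: (R(60) − R(65)) / R(55).
= (23646 − 12907) / 38326 = 10739 / 38326 = 0.280201.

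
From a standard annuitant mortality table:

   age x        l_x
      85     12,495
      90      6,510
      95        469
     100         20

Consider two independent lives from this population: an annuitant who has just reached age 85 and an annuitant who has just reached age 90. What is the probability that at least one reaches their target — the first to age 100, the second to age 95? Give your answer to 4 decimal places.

p₁ = l_100/l_85 = 20/12,495 = 0.001601; p₂ = l_95/l_90 = 469/6,510 = 0.072043.
P(at least one) = 1 − (1−p₁)(1−p₂) = 1 − 0.998399 × 0.927957 = 0.073529.

0.0735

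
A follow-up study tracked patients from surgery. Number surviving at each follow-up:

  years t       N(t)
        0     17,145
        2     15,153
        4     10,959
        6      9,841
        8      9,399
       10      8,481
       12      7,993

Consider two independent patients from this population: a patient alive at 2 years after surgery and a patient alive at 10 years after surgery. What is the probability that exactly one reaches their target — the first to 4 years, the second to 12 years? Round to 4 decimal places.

p₁ = N(4)/N(2) = 10,959/15,153 = 0.723223; p₂ = N(12)/N(10) = 7,993/8,481 = 0.942460.
P(exactly one) = p₁(1−p₂) + (1−p₁)p₂ = 0.041614 + 0.260851 = 0.302466.

0.3025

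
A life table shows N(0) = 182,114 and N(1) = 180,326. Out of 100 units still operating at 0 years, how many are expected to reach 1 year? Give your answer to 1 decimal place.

The relevant probability is 180,326/182,114 = 0.990182.
Expected number = 100 × 0.990182 = 99.0.

99.0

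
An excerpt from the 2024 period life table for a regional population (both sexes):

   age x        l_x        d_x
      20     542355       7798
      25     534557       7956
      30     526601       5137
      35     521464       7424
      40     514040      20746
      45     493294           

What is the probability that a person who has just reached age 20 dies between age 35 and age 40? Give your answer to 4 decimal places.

This is the probability of reaching 35 but not 40, conditional on being alive at 20: (l_35 − l_40) / l_20.
= (521464 − 514040) / 542355 = 7424 / 542355 = 0.013688.

0.0137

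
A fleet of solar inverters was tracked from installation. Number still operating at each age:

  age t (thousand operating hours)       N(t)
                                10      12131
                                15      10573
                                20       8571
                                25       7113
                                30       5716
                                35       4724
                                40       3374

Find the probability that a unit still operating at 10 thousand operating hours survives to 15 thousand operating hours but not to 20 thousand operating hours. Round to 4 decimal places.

This is the probability of reaching 15 but not 20, conditional on being operational at 10: (N(15) − N(20)) / N(10).
= (10573 − 8571) / 12131 = 2002 / 12131 = 0.165032.

0.1650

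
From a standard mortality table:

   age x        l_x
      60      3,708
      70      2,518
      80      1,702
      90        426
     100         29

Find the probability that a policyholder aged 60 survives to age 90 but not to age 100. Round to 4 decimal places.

This is the probability of reaching 90 but not 100, conditional on being alive at 60: (l_90 − l_100) / l_60.
= (426 − 29) / 3,708 = 397 / 3,708 = 0.107066.

0.1071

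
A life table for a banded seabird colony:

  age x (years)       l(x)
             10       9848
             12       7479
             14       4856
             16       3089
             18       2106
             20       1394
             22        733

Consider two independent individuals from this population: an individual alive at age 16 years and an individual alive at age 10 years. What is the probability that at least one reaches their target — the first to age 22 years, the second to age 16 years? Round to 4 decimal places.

0.4765

p₁ = l(22)/l(16) = 733/3089 = 0.237294; p₂ = l(16)/l(10) = 3089/9848 = 0.313668.
P(at least one) = 1 − (1−p₁)(1−p₂) = 1 − 0.762706 × 0.686332 = 0.476530.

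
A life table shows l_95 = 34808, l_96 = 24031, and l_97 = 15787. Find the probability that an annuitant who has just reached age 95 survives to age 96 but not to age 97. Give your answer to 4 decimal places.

0.2368

We want 1|1q95 = (l_96 − l_97)/l_95.
This is the probability of reaching 96 but not 97, conditional on being alive at 95: (l_96 − l_97) / l_95.
= (24031 − 15787) / 34808 = 8244 / 34808 = 0.236842.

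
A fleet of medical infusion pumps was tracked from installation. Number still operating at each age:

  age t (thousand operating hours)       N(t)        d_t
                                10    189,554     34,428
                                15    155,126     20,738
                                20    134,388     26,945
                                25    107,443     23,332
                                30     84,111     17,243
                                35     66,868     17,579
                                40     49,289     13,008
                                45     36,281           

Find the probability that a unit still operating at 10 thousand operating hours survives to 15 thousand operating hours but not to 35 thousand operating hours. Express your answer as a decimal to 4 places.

0.4656

This is the probability of reaching 15 but not 35, conditional on being operational at 10: (N(15) − N(35)) / N(10).
= (155,126 − 66,868) / 189,554 = 88,258 / 189,554 = 0.465609.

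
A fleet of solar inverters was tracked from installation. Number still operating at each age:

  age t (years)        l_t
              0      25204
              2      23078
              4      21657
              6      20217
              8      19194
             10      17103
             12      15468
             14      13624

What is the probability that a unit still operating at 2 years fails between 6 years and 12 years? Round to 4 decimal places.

0.2058

This is the probability of reaching 6 but not 12, conditional on being operational at 2: (l_6 − l_12) / l_2.
= (20217 − 15468) / 23078 = 4749 / 23078 = 0.205780.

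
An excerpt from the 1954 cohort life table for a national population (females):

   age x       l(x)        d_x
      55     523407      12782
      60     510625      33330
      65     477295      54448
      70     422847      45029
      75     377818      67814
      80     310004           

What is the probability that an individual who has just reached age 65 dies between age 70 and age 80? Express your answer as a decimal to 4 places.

This is the probability of reaching 70 but not 80, conditional on being alive at 65: (l(70) − l(80)) / l(65).
= (422847 − 310004) / 477295 = 112843 / 477295 = 0.236422.

0.2364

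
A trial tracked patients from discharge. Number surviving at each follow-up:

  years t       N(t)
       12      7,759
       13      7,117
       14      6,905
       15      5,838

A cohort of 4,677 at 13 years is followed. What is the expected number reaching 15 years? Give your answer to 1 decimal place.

The relevant probability is 5,838/7,117 = 0.820289.
Expected number = 4,677 × 0.820289 = 3836.5.

3836.5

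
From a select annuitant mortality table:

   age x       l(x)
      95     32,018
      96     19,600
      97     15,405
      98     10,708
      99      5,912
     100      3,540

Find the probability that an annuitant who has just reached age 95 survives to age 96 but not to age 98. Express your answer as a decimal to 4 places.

0.2777

This is the probability of reaching 96 but not 98, conditional on being alive at 95: (l(96) − l(98)) / l(95).
= (19,600 − 10,708) / 32,018 = 8,892 / 32,018 = 0.277719.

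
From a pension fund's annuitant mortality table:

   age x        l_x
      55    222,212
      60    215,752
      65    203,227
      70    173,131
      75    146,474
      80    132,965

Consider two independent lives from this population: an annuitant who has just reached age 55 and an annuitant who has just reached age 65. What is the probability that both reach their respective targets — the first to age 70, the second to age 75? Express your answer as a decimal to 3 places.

p₁ = l_70/l_55 = 173,131/222,212 = 0.779125; p₂ = l_75/l_65 = 146,474/203,227 = 0.720741.
P(both) = p₁ × p₂ = 0.779125 × 0.720741 = 0.561547.

0.562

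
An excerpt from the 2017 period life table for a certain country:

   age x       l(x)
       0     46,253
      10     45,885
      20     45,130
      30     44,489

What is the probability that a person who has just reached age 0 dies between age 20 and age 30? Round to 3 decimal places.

0.014

This is the probability of reaching 20 but not 30, conditional on being alive at 0: (l(20) − l(30)) / l(0).
= (45,130 − 44,489) / 46,253 = 641 / 46,253 = 0.013859.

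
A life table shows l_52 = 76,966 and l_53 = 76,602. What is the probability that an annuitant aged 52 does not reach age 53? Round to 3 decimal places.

0.005

P(die before 53 | alive at 52) = 1 − l_53/l_52 = 1 − 76,602/76,966 = (364)/76,966 = 0.004729.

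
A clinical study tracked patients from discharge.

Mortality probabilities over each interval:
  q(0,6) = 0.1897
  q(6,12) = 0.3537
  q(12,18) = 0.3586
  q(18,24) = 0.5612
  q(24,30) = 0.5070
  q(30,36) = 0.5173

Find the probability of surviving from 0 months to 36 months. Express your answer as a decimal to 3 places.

The overall survival probability is (1 − 0.1897) × (1 − 0.3537) × (1 − 0.3586) × (1 − 0.5612) × (1 − 0.5070) × (1 − 0.5173).
= 0.8103 × 0.6463 × 0.6414 × 0.4388 × 0.4930 × 0.4827 = 0.035075.

0.035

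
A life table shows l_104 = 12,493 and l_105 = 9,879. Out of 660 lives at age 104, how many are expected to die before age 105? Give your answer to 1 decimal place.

138.1

The relevant probability is 1 − 9,879/12,493 = 0.209237.
Expected number = 660 × 0.209237 = 138.1.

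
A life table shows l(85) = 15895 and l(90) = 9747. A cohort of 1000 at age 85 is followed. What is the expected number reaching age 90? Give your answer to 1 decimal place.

613.2

The relevant probability is 9747/15895 = 0.613212.
Expected number = 1000 × 0.613212 = 613.2.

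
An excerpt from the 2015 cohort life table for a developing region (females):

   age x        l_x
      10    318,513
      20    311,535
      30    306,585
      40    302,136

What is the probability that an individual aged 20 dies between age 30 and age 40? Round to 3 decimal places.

0.014

This is the probability of reaching 30 but not 40, conditional on being alive at 20: (l_30 − l_40) / l_20.
= (306,585 − 302,136) / 311,535 = 4,449 / 311,535 = 0.014281.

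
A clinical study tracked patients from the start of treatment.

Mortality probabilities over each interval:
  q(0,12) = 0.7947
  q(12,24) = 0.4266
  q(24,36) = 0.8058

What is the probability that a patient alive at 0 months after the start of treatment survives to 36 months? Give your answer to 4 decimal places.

P(survive 0→36) = (1 − 0.7947) × (1 − 0.4266) × (1 − 0.8058).
= 0.2053 × 0.5734 × 0.1942 = 0.022861.

0.0229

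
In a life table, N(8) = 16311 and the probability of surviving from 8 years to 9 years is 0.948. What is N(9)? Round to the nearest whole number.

N(9) = N(8) × p = 16311 × 0.948 = 15463.

15463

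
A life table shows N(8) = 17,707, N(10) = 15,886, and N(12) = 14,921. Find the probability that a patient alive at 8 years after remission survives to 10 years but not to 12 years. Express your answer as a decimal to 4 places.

0.0545

This is the probability of reaching 10 but not 12, conditional on being alive at 8: (N(10) − N(12)) / N(8).
= (15,886 − 14,921) / 17,707 = 965 / 17,707 = 0.054498.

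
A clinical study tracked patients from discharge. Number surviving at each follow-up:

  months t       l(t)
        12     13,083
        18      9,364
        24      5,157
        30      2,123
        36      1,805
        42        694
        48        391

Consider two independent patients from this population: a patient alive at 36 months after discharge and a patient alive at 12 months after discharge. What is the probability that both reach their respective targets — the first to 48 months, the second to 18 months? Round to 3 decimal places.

p₁ = l(48)/l(36) = 391/1,805 = 0.216620; p₂ = l(18)/l(12) = 9,364/13,083 = 0.715738.
P(both) = p₁ × p₂ = 0.216620 × 0.715738 = 0.155043.

0.155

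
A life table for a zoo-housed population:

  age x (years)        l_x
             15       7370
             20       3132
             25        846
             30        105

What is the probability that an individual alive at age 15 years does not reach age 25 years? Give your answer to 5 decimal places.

P(die before 25 | alive at 15) = 1 − l_25/l_15 = 1 − 846/7370 = (6524)/7370 = 0.885210.

0.88521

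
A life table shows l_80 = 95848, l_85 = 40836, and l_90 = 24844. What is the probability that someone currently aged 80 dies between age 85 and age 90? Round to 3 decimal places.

0.167

We want 5|5q80 = (l_85 − l_90)/l_80.
This is the probability of reaching 85 but not 90, conditional on being alive at 80: (l_85 − l_90) / l_80.
= (40836 − 24844) / 95848 = 15992 / 95848 = 0.166848.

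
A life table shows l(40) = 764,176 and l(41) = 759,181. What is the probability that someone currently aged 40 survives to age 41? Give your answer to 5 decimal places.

0.99346

The conditional survival probability is l(41)/l(40) = 759,181/764,176 = 0.993464.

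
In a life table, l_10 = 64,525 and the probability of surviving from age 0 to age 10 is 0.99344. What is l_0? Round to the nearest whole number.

64951

l_0 = l_10 / p = 64,525 / 0.99344 = 64951.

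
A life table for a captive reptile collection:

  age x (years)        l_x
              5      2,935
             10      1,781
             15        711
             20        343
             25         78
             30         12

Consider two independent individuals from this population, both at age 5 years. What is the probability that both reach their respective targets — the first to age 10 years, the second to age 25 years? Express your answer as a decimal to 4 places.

0.0161

p₁ = l_10/l_5 = 1,781/2,935 = 0.606814; p₂ = l_25/l_5 = 78/2,935 = 0.026576.
P(both) = p₁ × p₂ = 0.606814 × 0.026576 = 0.016127.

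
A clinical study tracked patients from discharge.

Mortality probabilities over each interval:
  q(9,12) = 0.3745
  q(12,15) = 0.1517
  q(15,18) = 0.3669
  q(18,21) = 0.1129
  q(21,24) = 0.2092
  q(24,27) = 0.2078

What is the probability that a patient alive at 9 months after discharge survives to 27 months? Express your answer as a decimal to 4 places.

P(survive 9→27) = (1 − 0.3745) × (1 − 0.1517) × (1 − 0.3669) × (1 − 0.1129) × (1 − 0.2092) × (1 − 0.2078).
= 0.6255 × 0.8483 × 0.6331 × 0.8871 × 0.7908 × 0.7922 = 0.186691.

0.1867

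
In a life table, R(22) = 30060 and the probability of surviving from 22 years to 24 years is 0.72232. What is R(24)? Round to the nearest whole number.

21713

R(24) = R(22) × p = 30060 × 0.72232 = 21713.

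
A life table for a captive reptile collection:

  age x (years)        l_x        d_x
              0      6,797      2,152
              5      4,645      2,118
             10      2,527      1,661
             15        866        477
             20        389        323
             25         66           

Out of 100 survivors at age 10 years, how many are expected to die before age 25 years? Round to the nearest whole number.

97

The relevant probability is 1 − 66/2,527 = 0.973882.
Expected number = 100 × 0.973882 = 97.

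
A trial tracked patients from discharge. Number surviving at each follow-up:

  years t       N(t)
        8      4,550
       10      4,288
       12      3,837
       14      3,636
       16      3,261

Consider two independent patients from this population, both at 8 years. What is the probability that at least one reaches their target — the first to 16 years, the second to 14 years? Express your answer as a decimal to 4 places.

p₁ = N(16)/N(8) = 3,261/4,550 = 0.716703; p₂ = N(14)/N(8) = 3,636/4,550 = 0.799121.
P(at least one) = 1 − (1−p₁)(1−p₂) = 1 − 0.283297 × 0.200879 = 0.943092.

0.9431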